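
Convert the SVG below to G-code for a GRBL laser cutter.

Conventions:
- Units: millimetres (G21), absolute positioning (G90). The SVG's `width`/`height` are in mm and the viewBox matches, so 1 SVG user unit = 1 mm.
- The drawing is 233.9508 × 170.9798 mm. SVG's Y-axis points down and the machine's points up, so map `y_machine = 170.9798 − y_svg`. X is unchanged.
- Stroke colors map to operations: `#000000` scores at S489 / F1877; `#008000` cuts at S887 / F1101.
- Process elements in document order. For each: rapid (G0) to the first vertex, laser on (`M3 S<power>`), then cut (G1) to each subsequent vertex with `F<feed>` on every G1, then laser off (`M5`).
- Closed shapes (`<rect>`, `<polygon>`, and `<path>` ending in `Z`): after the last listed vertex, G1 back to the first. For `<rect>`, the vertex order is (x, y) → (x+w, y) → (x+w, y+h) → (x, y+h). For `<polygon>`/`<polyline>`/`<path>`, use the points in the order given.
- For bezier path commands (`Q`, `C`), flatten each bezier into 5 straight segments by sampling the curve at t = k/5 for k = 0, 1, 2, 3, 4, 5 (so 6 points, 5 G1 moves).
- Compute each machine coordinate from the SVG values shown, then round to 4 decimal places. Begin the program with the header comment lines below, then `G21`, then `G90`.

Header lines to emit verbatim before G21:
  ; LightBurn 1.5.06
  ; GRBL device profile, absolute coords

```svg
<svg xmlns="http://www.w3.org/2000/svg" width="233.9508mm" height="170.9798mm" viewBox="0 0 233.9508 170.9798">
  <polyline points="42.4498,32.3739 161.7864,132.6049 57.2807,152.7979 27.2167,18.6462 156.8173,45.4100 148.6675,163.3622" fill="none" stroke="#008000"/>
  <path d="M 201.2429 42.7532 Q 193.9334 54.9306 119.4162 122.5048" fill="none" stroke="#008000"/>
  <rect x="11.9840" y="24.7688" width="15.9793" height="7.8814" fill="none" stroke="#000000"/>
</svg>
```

Since the viewBox matches the mm dimensions, user units are millimetres directly. The only transform is the Y-flip y_m = 170.9798 − y_svg.

Shape 1 is a open polyline drawn with `<polyline>`. Its stroke #008000 means cut at S887, F1101. After flipping Y the toolpath is (42.4498,138.6059) → (161.7864,38.3749) → (57.2807,18.1819) → (27.2167,152.3336) → (156.8173,125.5698) → (148.6675,7.6176).

Shape 2 is a quadratic bezier drawn with `<path>`. Its stroke #008000 means cut at S887, F1101. After flipping Y the toolpath is (201.2429,128.2266) → (195.6308,121.1398) → (184.6421,109.6212) → (168.2767,93.6709) → (146.5348,73.2888) → (119.4162,48.4750).

Shape 3 is a rectangle drawn with `<rect>`. Its stroke #000000 means score at S489, F1877. After flipping Y the toolpath is (11.9840,146.2110) → (27.9633,146.2110) → (27.9633,138.3296) → (11.9840,138.3296) → (11.9840,146.2110), returning to the start.

; LightBurn 1.5.06
; GRBL device profile, absolute coords
G21
G90
G0 X42.4498 Y138.6059
M3 S887
G1 X161.7864 Y38.3749 F1101
G1 X57.2807 Y18.1819 F1101
G1 X27.2167 Y152.3336 F1101
G1 X156.8173 Y125.5698 F1101
G1 X148.6675 Y7.6176 F1101
M5
G0 X201.2429 Y128.2266
M3 S887
G1 X195.6308 Y121.1398 F1101
G1 X184.6421 Y109.6212 F1101
G1 X168.2767 Y93.6709 F1101
G1 X146.5348 Y73.2888 F1101
G1 X119.4162 Y48.4750 F1101
M5
G0 X11.9840 Y146.2110
M3 S489
G1 X27.9633 Y146.2110 F1877
G1 X27.9633 Y138.3296 F1877
G1 X11.9840 Y138.3296 F1877
G1 X11.9840 Y146.2110 F1877
M5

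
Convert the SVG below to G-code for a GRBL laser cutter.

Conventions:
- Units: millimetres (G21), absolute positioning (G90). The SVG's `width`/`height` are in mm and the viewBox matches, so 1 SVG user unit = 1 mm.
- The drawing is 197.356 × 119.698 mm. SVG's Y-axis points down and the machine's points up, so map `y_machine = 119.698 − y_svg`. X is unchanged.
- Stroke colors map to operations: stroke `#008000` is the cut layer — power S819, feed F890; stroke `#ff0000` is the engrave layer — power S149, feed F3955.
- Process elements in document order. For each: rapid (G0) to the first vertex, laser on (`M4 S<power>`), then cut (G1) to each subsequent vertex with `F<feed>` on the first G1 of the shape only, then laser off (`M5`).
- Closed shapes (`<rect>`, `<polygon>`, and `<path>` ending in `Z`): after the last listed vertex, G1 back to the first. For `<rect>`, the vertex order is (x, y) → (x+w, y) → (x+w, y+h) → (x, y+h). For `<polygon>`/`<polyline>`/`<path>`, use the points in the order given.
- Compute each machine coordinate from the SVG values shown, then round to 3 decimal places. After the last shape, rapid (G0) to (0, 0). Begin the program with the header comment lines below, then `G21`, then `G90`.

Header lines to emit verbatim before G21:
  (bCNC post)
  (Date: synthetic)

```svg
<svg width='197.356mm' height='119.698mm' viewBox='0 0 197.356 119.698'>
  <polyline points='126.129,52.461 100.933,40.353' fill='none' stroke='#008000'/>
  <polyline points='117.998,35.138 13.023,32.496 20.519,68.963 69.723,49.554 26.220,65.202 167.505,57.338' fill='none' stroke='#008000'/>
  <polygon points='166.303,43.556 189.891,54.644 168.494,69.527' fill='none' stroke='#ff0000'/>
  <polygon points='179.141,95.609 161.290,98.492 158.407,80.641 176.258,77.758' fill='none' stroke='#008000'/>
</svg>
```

(bCNC post)
(Date: synthetic)
G21
G90
G0 X126.129 Y67.237
M4 S819
G1 X100.933 Y79.345 F890
M5
G0 X117.998 Y84.560
M4 S819
G1 X13.023 Y87.202 F890
G1 X20.519 Y50.735
G1 X69.723 Y70.144
G1 X26.220 Y54.496
G1 X167.505 Y62.360
M5
G0 X166.303 Y76.142
M4 S149
G1 X189.891 Y65.054 F3955
G1 X168.494 Y50.171
G1 X166.303 Y76.142
M5
G0 X179.141 Y24.089
M4 S819
G1 X161.290 Y21.206 F890
G1 X158.407 Y39.057
G1 X176.258 Y41.940
G1 X179.141 Y24.089
M5
G0 X0.000 Y0.000

1 u = 1 mm; y_m = 119.698 − y.

[1] `<polyline>` line segment, #008000→cut S819 F890: (126.129,67.237) → (100.933,79.345)

[2] `<polyline>` open polyline, #008000→cut S819 F890: (117.998,84.560) → (13.023,87.202) → (20.519,50.735) → (69.723,70.144) → (26.220,54.496) → (167.505,62.360)

[3] `<polygon>` regular polygon, #ff0000→engrave S149 F3955: (166.303,76.142) → (189.891,65.054) → (168.494,50.171) → (166.303,76.142) (closed)

[4] `<polygon>` regular polygon, #008000→cut S819 F890: (179.141,24.089) → (161.290,21.206) → (158.407,39.057) → (176.258,41.940) → (179.141,24.089) (closed)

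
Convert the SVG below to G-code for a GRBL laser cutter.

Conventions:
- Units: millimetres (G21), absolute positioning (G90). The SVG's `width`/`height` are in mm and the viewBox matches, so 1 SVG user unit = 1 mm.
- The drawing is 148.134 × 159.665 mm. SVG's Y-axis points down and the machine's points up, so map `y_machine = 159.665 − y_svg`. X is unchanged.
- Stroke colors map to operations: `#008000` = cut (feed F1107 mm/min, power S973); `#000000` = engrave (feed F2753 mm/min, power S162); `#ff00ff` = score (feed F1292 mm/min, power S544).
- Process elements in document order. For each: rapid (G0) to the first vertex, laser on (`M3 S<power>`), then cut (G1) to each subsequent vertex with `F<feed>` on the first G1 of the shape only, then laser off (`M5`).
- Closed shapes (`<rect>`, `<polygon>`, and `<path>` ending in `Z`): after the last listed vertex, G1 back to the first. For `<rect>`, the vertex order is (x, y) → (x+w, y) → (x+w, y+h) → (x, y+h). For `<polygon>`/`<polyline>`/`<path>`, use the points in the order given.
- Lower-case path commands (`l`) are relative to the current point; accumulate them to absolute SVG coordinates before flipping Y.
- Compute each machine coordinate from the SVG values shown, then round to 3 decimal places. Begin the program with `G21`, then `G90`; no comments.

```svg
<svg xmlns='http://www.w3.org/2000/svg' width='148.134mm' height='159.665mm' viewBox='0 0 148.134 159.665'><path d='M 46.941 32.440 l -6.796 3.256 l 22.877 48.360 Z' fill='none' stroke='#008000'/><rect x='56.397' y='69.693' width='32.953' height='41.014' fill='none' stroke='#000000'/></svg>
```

Since the viewBox matches the mm dimensions, user units are millimetres directly. The only transform is the Y-flip y_m = 159.665 − y_svg.

Shape 1 is a closed polygon drawn with `<path>`. Its stroke #008000 means cut at S973, F1107. After flipping Y the toolpath is (46.941,127.225) → (40.145,123.969) → (63.022,75.609) → (46.941,127.225), returning to the start.

Shape 2 is a rectangle drawn with `<rect>`. Its stroke #000000 means engrave at S162, F2753. After flipping Y the toolpath is (56.397,89.972) → (89.350,89.972) → (89.350,48.958) → (56.397,48.958) → (56.397,89.972), returning to the start.

G21
G90
G0 X46.941 Y127.225
M3 S973
G1 X40.145 Y123.969 F1107
G1 X63.022 Y75.609
G1 X46.941 Y127.225
M5
G0 X56.397 Y89.972
M3 S162
G1 X89.350 Y89.972 F2753
G1 X89.350 Y48.958
G1 X56.397 Y48.958
G1 X56.397 Y89.972
M5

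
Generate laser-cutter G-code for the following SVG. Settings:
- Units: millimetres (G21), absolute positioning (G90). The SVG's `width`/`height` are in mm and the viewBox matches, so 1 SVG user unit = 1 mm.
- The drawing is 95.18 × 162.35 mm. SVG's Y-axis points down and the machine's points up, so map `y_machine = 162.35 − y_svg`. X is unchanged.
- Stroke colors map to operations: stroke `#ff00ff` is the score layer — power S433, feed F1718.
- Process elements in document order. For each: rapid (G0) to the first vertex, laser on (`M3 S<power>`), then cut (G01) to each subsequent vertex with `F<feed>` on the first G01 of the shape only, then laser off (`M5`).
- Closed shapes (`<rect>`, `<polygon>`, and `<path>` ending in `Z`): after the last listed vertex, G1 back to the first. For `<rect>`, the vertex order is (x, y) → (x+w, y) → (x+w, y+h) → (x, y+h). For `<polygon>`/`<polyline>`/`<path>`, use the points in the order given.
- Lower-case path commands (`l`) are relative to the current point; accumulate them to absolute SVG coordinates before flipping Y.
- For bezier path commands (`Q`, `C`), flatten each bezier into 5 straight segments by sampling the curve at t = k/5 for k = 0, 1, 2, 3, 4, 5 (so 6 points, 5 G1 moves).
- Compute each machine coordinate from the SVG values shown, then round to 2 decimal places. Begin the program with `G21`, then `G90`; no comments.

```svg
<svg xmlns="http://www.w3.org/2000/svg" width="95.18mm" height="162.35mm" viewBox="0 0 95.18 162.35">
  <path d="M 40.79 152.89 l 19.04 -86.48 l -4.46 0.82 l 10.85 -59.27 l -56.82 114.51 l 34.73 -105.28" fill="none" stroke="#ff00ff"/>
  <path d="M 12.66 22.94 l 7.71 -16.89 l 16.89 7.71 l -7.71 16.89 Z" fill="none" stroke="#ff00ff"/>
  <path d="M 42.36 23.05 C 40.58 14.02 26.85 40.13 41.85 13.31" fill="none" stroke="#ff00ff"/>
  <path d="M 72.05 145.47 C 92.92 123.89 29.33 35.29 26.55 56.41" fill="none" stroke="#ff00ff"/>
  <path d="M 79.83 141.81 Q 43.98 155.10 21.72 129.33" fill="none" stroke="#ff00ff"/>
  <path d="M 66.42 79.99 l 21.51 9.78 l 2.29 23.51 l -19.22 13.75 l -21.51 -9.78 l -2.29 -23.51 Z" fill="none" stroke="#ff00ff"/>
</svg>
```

Since the viewBox matches the mm dimensions, user units are millimetres directly. The only transform is the Y-flip y_m = 162.35 − y_svg.

Shape 1 is a open polyline drawn with `<path>`. Its stroke #ff00ff means score at S433, F1718. After flipping Y the toolpath is (40.79,9.46) → (59.83,95.94) → (55.37,95.12) → (66.22,154.39) → (9.40,39.88) → (44.13,145.16).

Shape 2 is a regular polygon drawn with `<path>`. Its stroke #ff00ff means score at S433, F1718. After flipping Y the toolpath is (12.66,139.41) → (20.37,156.30) → (37.26,148.59) → (29.55,131.70) → (12.66,139.41), returning to the start.

Shape 3 is a cubic bezier drawn with `<path>`. Its stroke #ff00ff means score at S433, F1718. After flipping Y the toolpath is (42.36,139.30) → (40.18,141.21) → (37.09,138.91) → (35.04,136.63) → (35.97,138.60) → (41.85,149.04).

Shape 4 is a cubic bezier drawn with `<path>`. Its stroke #ff00ff means score at S433, F1718. After flipping Y the toolpath is (72.05,16.88) → (75.60,36.46) → (65.85,63.63) → (49.78,89.93) → (34.35,106.86) → (26.55,105.94).

Shape 5 is a quadratic bezier drawn with `<path>`. Its stroke #ff00ff means score at S433, F1718. After flipping Y the toolpath is (79.83,20.54) → (66.03,16.79) → (53.32,16.16) → (41.70,18.65) → (31.17,24.27) → (21.72,33.02).

Shape 6 is a regular polygon drawn with `<path>`. Its stroke #ff00ff means score at S433, F1718. After flipping Y the toolpath is (66.42,82.36) → (87.93,72.58) → (90.22,49.07) → (71.00,35.32) → (49.49,45.10) → (47.20,68.61) → (66.42,82.36), returning to the start.

G21
G90
G0 X40.79 Y9.46
M3 S433
G01 X59.83 Y95.94 F1718
G01 X55.37 Y95.12
G01 X66.22 Y154.39
G01 X9.40 Y39.88
G01 X44.13 Y145.16
M5
G0 X12.66 Y139.41
M3 S433
G01 X20.37 Y156.30 F1718
G01 X37.26 Y148.59
G01 X29.55 Y131.70
G01 X12.66 Y139.41
M5
G0 X42.36 Y139.30
M3 S433
G01 X40.18 Y141.21 F1718
G01 X37.09 Y138.91
G01 X35.04 Y136.63
G01 X35.97 Y138.60
G01 X41.85 Y149.04
M5
G0 X72.05 Y16.88
M3 S433
G01 X75.60 Y36.46 F1718
G01 X65.85 Y63.63
G01 X49.78 Y89.93
G01 X34.35 Y106.86
G01 X26.55 Y105.94
M5
G0 X79.83 Y20.54
M3 S433
G01 X66.03 Y16.79 F1718
G01 X53.32 Y16.16
G01 X41.70 Y18.65
G01 X31.17 Y24.27
G01 X21.72 Y33.02
M5
G0 X66.42 Y82.36
M3 S433
G01 X87.93 Y72.58 F1718
G01 X90.22 Y49.07
G01 X71.00 Y35.32
G01 X49.49 Y45.10
G01 X47.20 Y68.61
G01 X66.42 Y82.36
M5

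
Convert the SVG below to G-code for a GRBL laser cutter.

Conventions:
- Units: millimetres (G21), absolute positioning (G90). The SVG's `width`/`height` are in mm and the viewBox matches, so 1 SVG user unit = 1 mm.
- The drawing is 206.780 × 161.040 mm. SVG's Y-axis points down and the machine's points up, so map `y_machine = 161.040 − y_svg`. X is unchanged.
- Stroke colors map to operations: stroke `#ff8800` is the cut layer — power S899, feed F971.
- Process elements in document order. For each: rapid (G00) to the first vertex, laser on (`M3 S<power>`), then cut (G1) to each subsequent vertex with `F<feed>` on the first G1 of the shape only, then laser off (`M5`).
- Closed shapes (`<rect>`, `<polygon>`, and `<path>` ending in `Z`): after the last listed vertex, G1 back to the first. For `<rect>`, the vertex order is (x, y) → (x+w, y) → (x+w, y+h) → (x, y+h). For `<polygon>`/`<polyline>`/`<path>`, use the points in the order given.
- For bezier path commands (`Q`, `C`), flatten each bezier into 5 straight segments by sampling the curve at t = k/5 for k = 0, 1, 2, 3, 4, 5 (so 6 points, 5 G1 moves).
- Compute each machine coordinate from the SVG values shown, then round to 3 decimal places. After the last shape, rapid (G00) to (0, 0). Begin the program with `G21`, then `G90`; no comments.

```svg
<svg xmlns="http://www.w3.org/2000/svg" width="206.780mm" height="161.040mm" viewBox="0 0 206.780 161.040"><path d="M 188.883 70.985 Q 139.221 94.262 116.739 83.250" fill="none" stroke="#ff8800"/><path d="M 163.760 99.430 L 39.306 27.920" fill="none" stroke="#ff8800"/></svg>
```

1 u = 1 mm; y_m = 161.040 − y.

[1] `<path>` quadratic bezier, #ff8800→cut S899 F971: (188.883,90.055) → (170.105,82.116) → (153.502,76.920) → (139.073,74.467) → (126.819,74.757) → (116.739,77.790)

[2] `<path>` line segment, #ff8800→cut S899 F971: (163.760,61.610) → (39.306,133.120)

G21
G90
G00 X188.883 Y90.055
M3 S899
G1 X170.105 Y82.116 F971
G1 X153.502 Y76.920
G1 X139.073 Y74.467
G1 X126.819 Y74.757
G1 X116.739 Y77.790
M5
G00 X163.760 Y61.610
M3 S899
G1 X39.306 Y133.120 F971
M5
G00 X0.000 Y0.000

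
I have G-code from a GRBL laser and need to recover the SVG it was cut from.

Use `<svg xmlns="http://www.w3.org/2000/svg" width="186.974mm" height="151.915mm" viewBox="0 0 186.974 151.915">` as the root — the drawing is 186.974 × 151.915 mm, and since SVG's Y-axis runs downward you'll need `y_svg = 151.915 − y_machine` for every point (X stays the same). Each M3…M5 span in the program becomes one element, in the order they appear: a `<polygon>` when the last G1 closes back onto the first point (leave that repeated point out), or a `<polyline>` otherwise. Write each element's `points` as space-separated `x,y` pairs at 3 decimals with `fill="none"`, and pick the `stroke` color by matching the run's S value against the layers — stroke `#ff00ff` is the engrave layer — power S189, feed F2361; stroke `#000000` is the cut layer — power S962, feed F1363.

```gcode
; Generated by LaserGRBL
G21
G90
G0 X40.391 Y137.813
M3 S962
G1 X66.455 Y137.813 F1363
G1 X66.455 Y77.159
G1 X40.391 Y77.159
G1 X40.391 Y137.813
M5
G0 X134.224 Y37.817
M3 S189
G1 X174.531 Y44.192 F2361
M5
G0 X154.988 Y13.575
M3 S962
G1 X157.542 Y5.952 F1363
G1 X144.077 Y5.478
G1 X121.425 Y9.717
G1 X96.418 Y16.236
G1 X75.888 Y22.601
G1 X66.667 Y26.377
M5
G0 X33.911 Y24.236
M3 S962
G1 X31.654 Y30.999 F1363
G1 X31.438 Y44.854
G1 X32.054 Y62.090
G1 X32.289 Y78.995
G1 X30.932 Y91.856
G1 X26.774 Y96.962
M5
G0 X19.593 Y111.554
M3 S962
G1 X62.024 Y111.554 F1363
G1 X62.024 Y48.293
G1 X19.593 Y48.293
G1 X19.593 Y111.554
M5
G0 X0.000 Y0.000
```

<svg xmlns="http://www.w3.org/2000/svg" width="186.974mm" height="151.915mm" viewBox="0 0 186.974 151.915">
  <polygon points="40.391,14.102 66.455,14.102 66.455,74.756 40.391,74.756" fill="none" stroke="#000000"/>
  <polyline points="134.224,114.098 174.531,107.723" fill="none" stroke="#ff00ff"/>
  <polyline points="154.988,138.340 157.542,145.963 144.077,146.437 121.425,142.198 96.418,135.679 75.888,129.314 66.667,125.538" fill="none" stroke="#000000"/>
  <polyline points="33.911,127.679 31.654,120.916 31.438,107.061 32.054,89.825 32.289,72.920 30.932,60.059 26.774,54.953" fill="none" stroke="#000000"/>
  <polygon points="19.593,40.361 62.024,40.361 62.024,103.622 19.593,103.622" fill="none" stroke="#000000"/>
</svg>

y_svg = 151.915 − y_m.

[1] S962→`#000000` (cut); closed run; points: 40.391,14.102 66.455,14.102 66.455,74.756 40.391,74.756

[2] S189→`#ff00ff` (engrave); open run; points: 134.224,114.098 174.531,107.723

[3] S962→`#000000` (cut); open run; points: 154.988,138.340 157.542,145.963 144.077,146.437 121.425,142.198 96.418,135.679 75.888,129.314 66.667,125.538

[4] S962→`#000000` (cut); open run; points: 33.911,127.679 31.654,120.916 31.438,107.061 32.054,89.825 32.289,72.920 30.932,60.059 26.774,54.953

[5] S962→`#000000` (cut); closed run; points: 19.593,40.361 62.024,40.361 62.024,103.622 19.593,103.622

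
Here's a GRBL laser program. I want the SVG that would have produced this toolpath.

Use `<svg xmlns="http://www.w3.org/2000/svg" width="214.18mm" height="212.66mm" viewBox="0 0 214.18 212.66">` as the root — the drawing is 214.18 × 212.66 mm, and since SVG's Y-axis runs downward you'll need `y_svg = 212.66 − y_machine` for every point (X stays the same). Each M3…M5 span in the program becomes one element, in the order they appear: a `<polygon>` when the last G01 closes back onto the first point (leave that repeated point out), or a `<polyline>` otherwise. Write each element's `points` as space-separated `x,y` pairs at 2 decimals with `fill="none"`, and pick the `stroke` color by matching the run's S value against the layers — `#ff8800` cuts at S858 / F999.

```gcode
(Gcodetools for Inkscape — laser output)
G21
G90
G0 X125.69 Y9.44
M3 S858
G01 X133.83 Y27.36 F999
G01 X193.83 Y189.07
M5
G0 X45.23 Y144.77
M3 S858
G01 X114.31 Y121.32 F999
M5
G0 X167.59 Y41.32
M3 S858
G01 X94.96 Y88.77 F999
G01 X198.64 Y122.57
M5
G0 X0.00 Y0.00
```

Each laser-on run becomes one SVG element. Flip Y back into SVG space with y_svg = 212.66 − y_machine. Every run uses S858, so all elements get stroke `#ff8800` (cut).

Run 1: The run is open, so emit a `<polyline>` with points (Y-flipped): 125.69,203.22 133.83,185.30 193.83,23.59.

Run 2: The run is open, so emit a `<polyline>` with points (Y-flipped): 45.23,67.89 114.31,91.34.

Run 3: The run is open, so emit a `<polyline>` with points (Y-flipped): 167.59,171.34 94.96,123.89 198.64,90.09.

<svg xmlns="http://www.w3.org/2000/svg" width="214.18mm" height="212.66mm" viewBox="0 0 214.18 212.66">
  <polyline points="125.69,203.22 133.83,185.30 193.83,23.59" fill="none" stroke="#ff8800"/>
  <polyline points="45.23,67.89 114.31,91.34" fill="none" stroke="#ff8800"/>
  <polyline points="167.59,171.34 94.96,123.89 198.64,90.09" fill="none" stroke="#ff8800"/>
</svg>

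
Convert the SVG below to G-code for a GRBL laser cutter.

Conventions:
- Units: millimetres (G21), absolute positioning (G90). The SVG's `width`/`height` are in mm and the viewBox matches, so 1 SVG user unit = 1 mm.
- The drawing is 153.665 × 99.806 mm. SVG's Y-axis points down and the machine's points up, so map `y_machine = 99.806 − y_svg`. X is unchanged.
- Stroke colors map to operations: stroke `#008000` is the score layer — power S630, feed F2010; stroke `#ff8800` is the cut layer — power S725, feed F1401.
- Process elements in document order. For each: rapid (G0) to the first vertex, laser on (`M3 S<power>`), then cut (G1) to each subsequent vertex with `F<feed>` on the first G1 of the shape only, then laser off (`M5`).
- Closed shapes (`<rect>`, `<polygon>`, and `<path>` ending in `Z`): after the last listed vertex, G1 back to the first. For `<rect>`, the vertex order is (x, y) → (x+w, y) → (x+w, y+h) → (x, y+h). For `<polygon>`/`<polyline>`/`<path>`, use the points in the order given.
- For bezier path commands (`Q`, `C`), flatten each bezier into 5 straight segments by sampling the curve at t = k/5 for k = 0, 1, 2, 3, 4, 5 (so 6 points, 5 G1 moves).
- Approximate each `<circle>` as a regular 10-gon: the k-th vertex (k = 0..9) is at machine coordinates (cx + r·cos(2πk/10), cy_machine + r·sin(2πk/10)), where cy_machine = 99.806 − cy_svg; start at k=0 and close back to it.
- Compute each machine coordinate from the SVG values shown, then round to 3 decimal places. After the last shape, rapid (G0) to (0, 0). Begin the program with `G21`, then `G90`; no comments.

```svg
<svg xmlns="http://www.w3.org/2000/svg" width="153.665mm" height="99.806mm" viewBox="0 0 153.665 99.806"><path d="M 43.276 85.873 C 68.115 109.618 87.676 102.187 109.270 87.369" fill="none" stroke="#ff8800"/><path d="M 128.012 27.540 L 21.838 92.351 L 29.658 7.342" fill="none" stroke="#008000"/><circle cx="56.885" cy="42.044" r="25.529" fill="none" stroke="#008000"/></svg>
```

Since the viewBox matches the mm dimensions, user units are millimetres directly. The only transform is the Y-flip y_m = 99.806 − y_svg.

Shape 1 is a cubic bezier drawn with `<path>`. Its stroke #ff8800 means cut at S725, F1401. After flipping Y the toolpath is (43.276,13.933) → (57.605,3.237) → (71.017,-1.119) → (83.865,-0.276) → (96.499,4.623) → (109.270,12.437).

Shape 2 is a open polyline drawn with `<path>`. Its stroke #008000 means score at S630, F2010. After flipping Y the toolpath is (128.012,72.266) → (21.838,7.455) → (29.658,92.464).

Shape 3 is a circle drawn with `<circle>`. Its stroke #008000 means score at S630, F2010. After flipping Y the toolpath is (82.414,57.762) → (77.538,72.768) → (64.774,82.042) → (48.996,82.042) → (36.232,72.768) → (31.356,57.762) → (36.232,42.756) → (48.996,33.482) → (64.774,33.482) → (77.538,42.756) → (82.414,57.762), returning to the start.

G21
G90
G0 X43.276 Y13.933
M3 S725
G1 X57.605 Y3.237 F1401
G1 X71.017 Y-1.119
G1 X83.865 Y-0.276
G1 X96.499 Y4.623
G1 X109.270 Y12.437
M5
G0 X128.012 Y72.266
M3 S630
G1 X21.838 Y7.455 F2010
G1 X29.658 Y92.464
M5
G0 X82.414 Y57.762
M3 S630
G1 X77.538 Y72.768 F2010
G1 X64.774 Y82.042
G1 X48.996 Y82.042
G1 X36.232 Y72.768
G1 X31.356 Y57.762
G1 X36.232 Y42.756
G1 X48.996 Y33.482
G1 X64.774 Y33.482
G1 X77.538 Y42.756
G1 X82.414 Y57.762
M5
G0 X0.000 Y0.000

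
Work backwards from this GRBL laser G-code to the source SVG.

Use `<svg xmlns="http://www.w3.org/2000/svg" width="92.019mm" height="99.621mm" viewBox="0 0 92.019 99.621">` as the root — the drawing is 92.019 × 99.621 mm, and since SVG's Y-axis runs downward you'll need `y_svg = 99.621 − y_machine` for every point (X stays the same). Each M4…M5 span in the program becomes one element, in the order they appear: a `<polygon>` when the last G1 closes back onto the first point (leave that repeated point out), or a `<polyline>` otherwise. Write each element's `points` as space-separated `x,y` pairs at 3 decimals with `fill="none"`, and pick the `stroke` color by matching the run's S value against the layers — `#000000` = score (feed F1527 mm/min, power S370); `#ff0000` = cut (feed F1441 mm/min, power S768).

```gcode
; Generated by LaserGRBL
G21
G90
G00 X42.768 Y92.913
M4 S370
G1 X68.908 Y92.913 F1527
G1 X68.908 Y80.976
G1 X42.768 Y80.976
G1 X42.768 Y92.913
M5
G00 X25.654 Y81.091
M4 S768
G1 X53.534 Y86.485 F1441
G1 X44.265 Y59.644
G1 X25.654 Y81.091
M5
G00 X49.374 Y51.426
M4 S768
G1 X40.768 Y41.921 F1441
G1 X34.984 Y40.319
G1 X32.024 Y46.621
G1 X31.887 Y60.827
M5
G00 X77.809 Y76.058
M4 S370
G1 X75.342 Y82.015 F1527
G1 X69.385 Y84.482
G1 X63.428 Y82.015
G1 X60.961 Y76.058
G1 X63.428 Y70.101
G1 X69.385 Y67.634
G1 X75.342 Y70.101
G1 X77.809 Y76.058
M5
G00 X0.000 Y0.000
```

y_svg = 99.621 − y_m.

[1] S370→`#000000` (score); closed run; points: 42.768,6.708 68.908,6.708 68.908,18.645 42.768,18.645

[2] S768→`#ff0000` (cut); closed run; points: 25.654,18.530 53.534,13.136 44.265,39.977

[3] S768→`#ff0000` (cut); open run; points: 49.374,48.195 40.768,57.700 34.984,59.302 32.024,53.000 31.887,38.794

[4] S370→`#000000` (score); closed run; points: 77.809,23.563 75.342,17.606 69.385,15.139 63.428,17.606 60.961,23.563 63.428,29.520 69.385,31.987 75.342,29.520

<svg xmlns="http://www.w3.org/2000/svg" width="92.019mm" height="99.621mm" viewBox="0 0 92.019 99.621">
  <polygon points="42.768,6.708 68.908,6.708 68.908,18.645 42.768,18.645" fill="none" stroke="#000000"/>
  <polygon points="25.654,18.530 53.534,13.136 44.265,39.977" fill="none" stroke="#ff0000"/>
  <polyline points="49.374,48.195 40.768,57.700 34.984,59.302 32.024,53.000 31.887,38.794" fill="none" stroke="#ff0000"/>
  <polygon points="77.809,23.563 75.342,17.606 69.385,15.139 63.428,17.606 60.961,23.563 63.428,29.520 69.385,31.987 75.342,29.520" fill="none" stroke="#000000"/>
</svg>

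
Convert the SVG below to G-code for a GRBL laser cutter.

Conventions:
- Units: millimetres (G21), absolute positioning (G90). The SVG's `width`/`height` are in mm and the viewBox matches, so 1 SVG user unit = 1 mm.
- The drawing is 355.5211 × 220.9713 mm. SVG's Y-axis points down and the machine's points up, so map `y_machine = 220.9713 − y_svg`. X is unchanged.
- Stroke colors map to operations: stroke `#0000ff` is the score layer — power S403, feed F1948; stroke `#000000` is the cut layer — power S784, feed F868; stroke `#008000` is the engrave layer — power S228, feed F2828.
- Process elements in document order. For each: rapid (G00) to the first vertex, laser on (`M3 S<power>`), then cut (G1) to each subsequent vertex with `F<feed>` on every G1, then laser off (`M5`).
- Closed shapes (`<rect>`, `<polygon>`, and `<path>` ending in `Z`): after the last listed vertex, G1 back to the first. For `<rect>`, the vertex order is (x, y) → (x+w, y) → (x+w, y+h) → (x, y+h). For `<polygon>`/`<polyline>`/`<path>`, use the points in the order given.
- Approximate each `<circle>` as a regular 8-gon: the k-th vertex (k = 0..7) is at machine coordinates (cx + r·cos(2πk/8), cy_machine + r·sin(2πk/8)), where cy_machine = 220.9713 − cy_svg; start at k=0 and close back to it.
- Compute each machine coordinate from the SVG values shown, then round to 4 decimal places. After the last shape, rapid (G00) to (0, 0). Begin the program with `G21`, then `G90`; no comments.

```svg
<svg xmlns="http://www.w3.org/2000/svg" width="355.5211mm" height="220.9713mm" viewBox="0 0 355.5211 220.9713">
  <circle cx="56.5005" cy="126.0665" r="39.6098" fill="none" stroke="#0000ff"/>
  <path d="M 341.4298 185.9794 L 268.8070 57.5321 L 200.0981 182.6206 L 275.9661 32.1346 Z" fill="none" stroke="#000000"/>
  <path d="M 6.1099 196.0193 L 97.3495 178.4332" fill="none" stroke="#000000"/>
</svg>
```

G21
G90
G00 X96.1103 Y94.9048
M3 S403
G1 X84.5089 Y122.9132 F1948
G1 X56.5005 Y134.5146 F1948
G1 X28.4921 Y122.9132 F1948
G1 X16.8907 Y94.9048 F1948
G1 X28.4921 Y66.8964 F1948
G1 X56.5005 Y55.2950 F1948
G1 X84.5089 Y66.8964 F1948
G1 X96.1103 Y94.9048 F1948
M5
G00 X341.4298 Y34.9919
M3 S784
G1 X268.8070 Y163.4392 F868
G1 X200.0981 Y38.3507 F868
G1 X275.9661 Y188.8367 F868
G1 X341.4298 Y34.9919 F868
M5
G00 X6.1099 Y24.9520
M3 S784
G1 X97.3495 Y42.5381 F868
M5
G00 X0.0000 Y0.0000

viewBox `0 0 355.5211 220.9713` with mm width/height → 1 unit = 1 mm. Flip: y_m = 220.9713 − y_svg.

**Shape 1** — `<circle>` circle, stroke `#0000ff` → score (S403, F1948). Machine vertices: (96.1103,94.9048) → (84.5089,122.9132) → (56.5005,134.5146) → (28.4921,122.9132) → (16.8907,94.9048) → (28.4921,66.8964) → (56.5005,55.2950) → (84.5089,66.8964) → (96.1103,94.9048). Closed: final G1 returns to the first vertex.

**Shape 2** — `<path>` closed polygon, stroke `#000000` → cut (S784, F868). Machine vertices: (341.4298,34.9919) → (268.8070,163.4392) → (200.0981,38.3507) → (275.9661,188.8367) → (341.4298,34.9919). Closed: final G1 returns to the first vertex.

**Shape 3** — `<path>` line segment, stroke `#000000` → cut (S784, F868). Machine vertices: (6.1099,24.9520) → (97.3495,42.5381). Open path.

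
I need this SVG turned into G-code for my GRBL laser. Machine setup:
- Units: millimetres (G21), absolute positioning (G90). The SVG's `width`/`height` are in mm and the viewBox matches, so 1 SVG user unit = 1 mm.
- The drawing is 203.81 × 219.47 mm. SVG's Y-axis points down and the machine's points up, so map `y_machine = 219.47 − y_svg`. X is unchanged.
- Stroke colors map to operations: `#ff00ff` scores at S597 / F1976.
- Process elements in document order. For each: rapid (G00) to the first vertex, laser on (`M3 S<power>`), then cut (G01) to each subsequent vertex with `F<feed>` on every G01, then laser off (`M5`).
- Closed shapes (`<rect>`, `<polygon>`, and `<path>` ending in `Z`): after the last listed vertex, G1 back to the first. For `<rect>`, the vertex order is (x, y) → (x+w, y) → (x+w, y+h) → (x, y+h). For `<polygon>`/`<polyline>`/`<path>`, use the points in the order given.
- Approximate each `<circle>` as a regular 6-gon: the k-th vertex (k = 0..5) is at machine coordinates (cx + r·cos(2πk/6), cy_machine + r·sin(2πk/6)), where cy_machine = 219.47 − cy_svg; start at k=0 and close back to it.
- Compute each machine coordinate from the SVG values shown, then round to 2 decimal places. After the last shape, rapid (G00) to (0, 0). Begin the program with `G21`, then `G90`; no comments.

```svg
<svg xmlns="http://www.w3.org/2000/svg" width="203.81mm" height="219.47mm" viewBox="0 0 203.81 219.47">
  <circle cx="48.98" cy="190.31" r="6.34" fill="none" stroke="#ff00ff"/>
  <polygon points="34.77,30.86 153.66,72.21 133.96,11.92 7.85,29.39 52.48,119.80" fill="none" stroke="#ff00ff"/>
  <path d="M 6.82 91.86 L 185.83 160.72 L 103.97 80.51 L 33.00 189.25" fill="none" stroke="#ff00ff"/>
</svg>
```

Since the viewBox matches the mm dimensions, user units are millimetres directly. The only transform is the Y-flip y_m = 219.47 − y_svg.

Shape 1 is a circle drawn with `<circle>`. Its stroke #ff00ff means score at S597, F1976. After flipping Y the toolpath is (55.32,29.16) → (52.15,34.65) → (45.81,34.65) → (42.64,29.16) → (45.81,23.67) → (52.15,23.67) → (55.32,29.16), returning to the start.

Shape 2 is a closed polygon drawn with `<polygon>`. Its stroke #ff00ff means score at S597, F1976. After flipping Y the toolpath is (34.77,188.61) → (153.66,147.26) → (133.96,207.55) → (7.85,190.08) → (52.48,99.67) → (34.77,188.61), returning to the start.

Shape 3 is a open polyline drawn with `<path>`. Its stroke #ff00ff means score at S597, F1976. After flipping Y the toolpath is (6.82,127.61) → (185.83,58.75) → (103.97,138.96) → (33.00,30.22).

G21
G90
G00 X55.32 Y29.16
M3 S597
G01 X52.15 Y34.65 F1976
G01 X45.81 Y34.65 F1976
G01 X42.64 Y29.16 F1976
G01 X45.81 Y23.67 F1976
G01 X52.15 Y23.67 F1976
G01 X55.32 Y29.16 F1976
M5
G00 X34.77 Y188.61
M3 S597
G01 X153.66 Y147.26 F1976
G01 X133.96 Y207.55 F1976
G01 X7.85 Y190.08 F1976
G01 X52.48 Y99.67 F1976
G01 X34.77 Y188.61 F1976
M5
G00 X6.82 Y127.61
M3 S597
G01 X185.83 Y58.75 F1976
G01 X103.97 Y138.96 F1976
G01 X33.00 Y30.22 F1976
M5
G00 X0.00 Y0.00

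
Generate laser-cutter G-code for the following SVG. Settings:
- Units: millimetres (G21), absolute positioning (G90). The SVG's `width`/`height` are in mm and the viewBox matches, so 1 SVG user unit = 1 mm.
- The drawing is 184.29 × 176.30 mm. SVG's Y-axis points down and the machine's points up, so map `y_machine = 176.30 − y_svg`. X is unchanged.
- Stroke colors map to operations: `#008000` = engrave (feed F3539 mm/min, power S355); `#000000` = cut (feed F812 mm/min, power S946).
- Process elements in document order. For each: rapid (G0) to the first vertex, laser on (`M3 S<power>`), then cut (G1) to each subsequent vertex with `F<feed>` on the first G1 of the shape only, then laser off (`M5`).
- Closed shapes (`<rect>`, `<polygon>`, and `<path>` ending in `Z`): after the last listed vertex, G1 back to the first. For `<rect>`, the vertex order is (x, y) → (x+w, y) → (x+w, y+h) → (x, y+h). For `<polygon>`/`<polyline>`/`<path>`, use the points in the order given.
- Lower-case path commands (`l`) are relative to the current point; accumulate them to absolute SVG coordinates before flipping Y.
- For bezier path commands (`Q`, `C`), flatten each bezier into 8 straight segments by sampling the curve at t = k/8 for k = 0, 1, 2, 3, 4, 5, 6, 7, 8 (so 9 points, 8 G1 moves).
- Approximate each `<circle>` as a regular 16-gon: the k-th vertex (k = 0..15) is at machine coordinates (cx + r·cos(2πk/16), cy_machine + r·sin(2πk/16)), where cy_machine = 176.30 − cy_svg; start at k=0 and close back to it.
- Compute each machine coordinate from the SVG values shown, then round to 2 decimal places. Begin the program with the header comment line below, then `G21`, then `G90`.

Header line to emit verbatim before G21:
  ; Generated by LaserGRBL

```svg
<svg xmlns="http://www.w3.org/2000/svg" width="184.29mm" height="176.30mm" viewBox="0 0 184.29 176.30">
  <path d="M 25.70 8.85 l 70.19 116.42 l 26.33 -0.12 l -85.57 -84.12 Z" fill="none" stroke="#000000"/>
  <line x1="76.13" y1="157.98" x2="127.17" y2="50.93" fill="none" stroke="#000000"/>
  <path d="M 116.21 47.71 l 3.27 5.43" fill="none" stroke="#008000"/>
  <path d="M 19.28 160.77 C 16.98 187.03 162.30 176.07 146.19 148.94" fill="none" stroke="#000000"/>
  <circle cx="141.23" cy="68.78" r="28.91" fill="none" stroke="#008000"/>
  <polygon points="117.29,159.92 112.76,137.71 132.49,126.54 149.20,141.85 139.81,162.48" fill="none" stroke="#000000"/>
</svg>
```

; Generated by LaserGRBL
G21
G90
G0 X25.70 Y167.45
M3 S946
G1 X95.89 Y51.03 F812
G1 X122.22 Y51.15
G1 X36.65 Y135.27
G1 X25.70 Y167.45
M5
G0 X76.13 Y18.32
M3 S946
G1 X127.17 Y125.37 F812
M5
G0 X116.21 Y128.59
M3 S355
G1 X119.48 Y123.16 F3539
M5
G0 X19.28 Y15.53
M3 S946
G1 X24.73 Y7.39 F812
G1 X40.40 Y2.48
G1 X62.67 Y0.58
G1 X87.91 Y1.42
G1 X112.51 Y4.77
G1 X132.83 Y10.37
G1 X145.27 Y17.99
G1 X146.19 Y27.36
M5
G0 X170.14 Y107.52
M3 S355
G1 X167.94 Y118.58 F3539
G1 X161.67 Y127.96
G1 X152.29 Y134.23
G1 X141.23 Y136.43
G1 X130.17 Y134.23
G1 X120.79 Y127.96
G1 X114.52 Y118.58
G1 X112.32 Y107.52
G1 X114.52 Y96.46
G1 X120.79 Y87.08
G1 X130.17 Y80.81
G1 X141.23 Y78.61
G1 X152.29 Y80.81
G1 X161.67 Y87.08
G1 X167.94 Y96.46
G1 X170.14 Y107.52
M5
G0 X117.29 Y16.38
M3 S946
G1 X112.76 Y38.59 F812
G1 X132.49 Y49.76
G1 X149.20 Y34.45
G1 X139.81 Y13.82
G1 X117.29 Y16.38
M5

Since the viewBox matches the mm dimensions, user units are millimetres directly. The only transform is the Y-flip y_m = 176.30 − y_svg.

Shape 1 is a closed polygon drawn with `<path>`. Its stroke #000000 means cut at S946, F812. After flipping Y the toolpath is (25.70,167.45) → (95.89,51.03) → (122.22,51.15) → (36.65,135.27) → (25.70,167.45), returning to the start.

Shape 2 is a line segment drawn with `<line>`. Its stroke #000000 means cut at S946, F812. After flipping Y the toolpath is (76.13,18.32) → (127.17,125.37).

Shape 3 is a line segment drawn with `<path>`. Its stroke #008000 means engrave at S355, F3539. After flipping Y the toolpath is (116.21,128.59) → (119.48,123.16).

Shape 4 is a cubic bezier drawn with `<path>`. Its stroke #000000 means cut at S946, F812. After flipping Y the toolpath is (19.28,15.53) → (24.73,7.39) → (40.40,2.48) → (62.67,0.58) → (87.91,1.42) → (112.51,4.77) → (132.83,10.37) → (145.27,17.99) → (146.19,27.36).

Shape 5 is a circle drawn with `<circle>`. Its stroke #008000 means engrave at S355, F3539. After flipping Y the toolpath is (170.14,107.52) → (167.94,118.58) → (161.67,127.96) → (152.29,134.23) → (141.23,136.43) → (130.17,134.23) → (120.79,127.96) → (114.52,118.58) → (112.32,107.52) → (114.52,96.46) → (120.79,87.08) → (130.17,80.81) → (141.23,78.61) → (152.29,80.81) → (161.67,87.08) → (167.94,96.46) → (170.14,107.52), returning to the start.

Shape 6 is a regular polygon drawn with `<polygon>`. Its stroke #000000 means cut at S946, F812. After flipping Y the toolpath is (117.29,16.38) → (112.76,38.59) → (132.49,49.76) → (149.20,34.45) → (139.81,13.82) → (117.29,16.38), returning to the start.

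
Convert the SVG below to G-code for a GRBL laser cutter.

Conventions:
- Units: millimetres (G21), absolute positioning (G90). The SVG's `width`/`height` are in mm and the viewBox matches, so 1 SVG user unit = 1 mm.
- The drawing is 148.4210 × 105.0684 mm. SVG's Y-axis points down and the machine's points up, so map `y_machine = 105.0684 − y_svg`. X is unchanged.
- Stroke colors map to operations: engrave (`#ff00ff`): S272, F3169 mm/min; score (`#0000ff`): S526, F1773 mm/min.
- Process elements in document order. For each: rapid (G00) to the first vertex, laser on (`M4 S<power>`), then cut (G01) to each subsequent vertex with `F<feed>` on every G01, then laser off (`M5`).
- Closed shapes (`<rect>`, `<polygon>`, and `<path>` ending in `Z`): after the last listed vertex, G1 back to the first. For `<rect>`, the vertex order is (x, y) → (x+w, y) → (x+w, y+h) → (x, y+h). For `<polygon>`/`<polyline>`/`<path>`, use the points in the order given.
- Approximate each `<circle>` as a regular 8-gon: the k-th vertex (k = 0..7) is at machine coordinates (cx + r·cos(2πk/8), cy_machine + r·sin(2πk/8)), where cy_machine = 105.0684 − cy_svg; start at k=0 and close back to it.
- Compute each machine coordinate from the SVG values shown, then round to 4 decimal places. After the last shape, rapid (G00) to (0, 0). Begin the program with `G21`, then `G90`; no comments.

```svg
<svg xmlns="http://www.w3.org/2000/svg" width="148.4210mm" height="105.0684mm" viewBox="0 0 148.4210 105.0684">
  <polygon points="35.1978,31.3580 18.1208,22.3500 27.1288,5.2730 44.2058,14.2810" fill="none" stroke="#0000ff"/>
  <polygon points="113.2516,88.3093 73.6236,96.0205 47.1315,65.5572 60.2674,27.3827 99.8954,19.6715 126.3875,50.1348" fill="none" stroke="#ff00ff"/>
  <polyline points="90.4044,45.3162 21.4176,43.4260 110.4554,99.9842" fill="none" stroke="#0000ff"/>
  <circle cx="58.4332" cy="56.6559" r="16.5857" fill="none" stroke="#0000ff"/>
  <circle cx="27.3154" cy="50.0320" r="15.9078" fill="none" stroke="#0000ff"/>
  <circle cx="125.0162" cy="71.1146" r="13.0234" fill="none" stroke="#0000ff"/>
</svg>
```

viewBox `0 0 148.4210 105.0684` with mm width/height → 1 unit = 1 mm. Flip: y_m = 105.0684 − y_svg.

**Shape 1** — `<polygon>` regular polygon, stroke `#0000ff` → score (S526, F1773). Machine vertices: (35.1978,73.7104) → (18.1208,82.7184) → (27.1288,99.7954) → (44.2058,90.7874) → (35.1978,73.7104). Closed: final G1 returns to the first vertex.

**Shape 2** — `<polygon>` regular polygon, stroke `#ff00ff` → engrave (S272, F3169). Machine vertices: (113.2516,16.7591) → (73.6236,9.0479) → (47.1315,39.5112) → (60.2674,77.6857) → (99.8954,85.3969) → (126.3875,54.9336) → (113.2516,16.7591). Closed: final G1 returns to the first vertex.

**Shape 3** — `<polyline>` open polyline, stroke `#0000ff` → score (S526, F1773). Machine vertices: (90.4044,59.7522) → (21.4176,61.6424) → (110.4554,5.0842). Open path.

**Shape 4** — `<circle>` circle, stroke `#0000ff` → score (S526, F1773). Machine vertices: (75.0189,48.4125) → (70.1611,60.1404) → (58.4332,64.9982) → (46.7053,60.1404) → (41.8475,48.4125) → (46.7053,36.6846) → (58.4332,31.8268) → (70.1611,36.6846) → (75.0189,48.4125). Closed: final G1 returns to the first vertex.

**Shape 5** — `<circle>` circle, stroke `#0000ff` → score (S526, F1773). Machine vertices: (43.2232,55.0364) → (38.5639,66.2849) → (27.3154,70.9442) → (16.0669,66.2849) → (11.4076,55.0364) → (16.0669,43.7879) → (27.3154,39.1286) → (38.5639,43.7879) → (43.2232,55.0364). Closed: final G1 returns to the first vertex.

**Shape 6** — `<circle>` circle, stroke `#0000ff` → score (S526, F1773). Machine vertices: (138.0396,33.9538) → (134.2251,43.1627) → (125.0162,46.9772) → (115.8073,43.1627) → (111.9928,33.9538) → (115.8073,24.7449) → (125.0162,20.9304) → (134.2251,24.7449) → (138.0396,33.9538). Closed: final G1 returns to the first vertex.

G21
G90
G00 X35.1978 Y73.7104
M4 S526
G01 X18.1208 Y82.7184 F1773
G01 X27.1288 Y99.7954 F1773
G01 X44.2058 Y90.7874 F1773
G01 X35.1978 Y73.7104 F1773
M5
G00 X113.2516 Y16.7591
M4 S272
G01 X73.6236 Y9.0479 F3169
G01 X47.1315 Y39.5112 F3169
G01 X60.2674 Y77.6857 F3169
G01 X99.8954 Y85.3969 F3169
G01 X126.3875 Y54.9336 F3169
G01 X113.2516 Y16.7591 F3169
M5
G00 X90.4044 Y59.7522
M4 S526
G01 X21.4176 Y61.6424 F1773
G01 X110.4554 Y5.0842 F1773
M5
G00 X75.0189 Y48.4125
M4 S526
G01 X70.1611 Y60.1404 F1773
G01 X58.4332 Y64.9982 F1773
G01 X46.7053 Y60.1404 F1773
G01 X41.8475 Y48.4125 F1773
G01 X46.7053 Y36.6846 F1773
G01 X58.4332 Y31.8268 F1773
G01 X70.1611 Y36.6846 F1773
G01 X75.0189 Y48.4125 F1773
M5
G00 X43.2232 Y55.0364
M4 S526
G01 X38.5639 Y66.2849 F1773
G01 X27.3154 Y70.9442 F1773
G01 X16.0669 Y66.2849 F1773
G01 X11.4076 Y55.0364 F1773
G01 X16.0669 Y43.7879 F1773
G01 X27.3154 Y39.1286 F1773
G01 X38.5639 Y43.7879 F1773
G01 X43.2232 Y55.0364 F1773
M5
G00 X138.0396 Y33.9538
M4 S526
G01 X134.2251 Y43.1627 F1773
G01 X125.0162 Y46.9772 F1773
G01 X115.8073 Y43.1627 F1773
G01 X111.9928 Y33.9538 F1773
G01 X115.8073 Y24.7449 F1773
G01 X125.0162 Y20.9304 F1773
G01 X134.2251 Y24.7449 F1773
G01 X138.0396 Y33.9538 F1773
M5
G00 X0.0000 Y0.0000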